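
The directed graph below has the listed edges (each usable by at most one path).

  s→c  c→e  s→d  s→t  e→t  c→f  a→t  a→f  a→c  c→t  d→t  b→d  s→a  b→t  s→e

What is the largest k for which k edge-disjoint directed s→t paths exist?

Assign every edge capacity 1; by Menger, the answer equals the max flow.
Path s→t (+1); total 1.
Path s→a→t (+1); total 2.
Path s→c→t (+1); total 3.
Path s→d→t (+1); total 4.
Path s→e→t (+1); total 5.
No residual s→t path; max flow = 5.
Certifying cut of size 5: {s→a, s→c, s→d, s→e, s→t}.

5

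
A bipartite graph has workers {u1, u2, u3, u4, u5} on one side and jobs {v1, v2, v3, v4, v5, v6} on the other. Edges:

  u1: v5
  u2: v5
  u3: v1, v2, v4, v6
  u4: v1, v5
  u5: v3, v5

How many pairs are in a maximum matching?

Unit-capacity flow: source→left, listed edges, right→sink; max matching = max flow.
Augmenting path u1→v5 (+1); matched 1.
Augmenting path u3→v1 (+1); matched 2.
Augmenting path u5→v3 (+1); matched 3.
Augmenting path u4→v1→u3→v2 (+1); matched 4.
No augmenting path remains; maximum matching = 4.
König certificate: {u3, u4, u5, v5} is a vertex cover of size 4 (every listed pair touches it), so no matching can be larger.

4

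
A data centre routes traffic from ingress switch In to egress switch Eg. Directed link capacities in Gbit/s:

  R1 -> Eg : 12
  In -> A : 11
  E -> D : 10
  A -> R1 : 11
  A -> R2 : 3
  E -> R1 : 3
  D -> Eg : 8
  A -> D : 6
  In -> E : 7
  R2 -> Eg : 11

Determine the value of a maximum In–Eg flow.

18

Augment In→E→D→Eg: bottleneck 7, flow now 7.
Augment In→A→D→Eg: bottleneck 1, flow now 8.
Augment In→A→R1→Eg: bottleneck 10, flow now 18.
No augmenting path remains; maximum flow = 18.
In the residual graph, reachable from In: {In}.
Min-cut edges: In→E (7), In→A (11); capacity 7 + 11 = 18.
This cut is saturated, so no flow can exceed 18.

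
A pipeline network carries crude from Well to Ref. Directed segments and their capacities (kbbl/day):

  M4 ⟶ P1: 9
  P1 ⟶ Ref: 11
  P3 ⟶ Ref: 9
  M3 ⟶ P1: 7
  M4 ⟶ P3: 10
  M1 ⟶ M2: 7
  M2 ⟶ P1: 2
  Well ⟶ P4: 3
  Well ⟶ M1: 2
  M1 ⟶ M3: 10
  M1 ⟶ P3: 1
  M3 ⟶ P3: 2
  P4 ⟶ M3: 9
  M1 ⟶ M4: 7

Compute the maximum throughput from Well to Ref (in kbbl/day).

Augment Well→M1→P3→Ref: bottleneck 1, flow now 1.
Augment Well→P4→M3→P3→Ref: bottleneck 2, flow now 3.
Augment Well→P4→M3→P1→Ref: bottleneck 1, flow now 4.
Augment Well→M1→M2→P1→Ref: bottleneck 1, flow now 5.
No augmenting path remains; maximum flow = 5.
In the residual graph, reachable from Well: {Well}.
Min-cut edges: Well→P4 (3), Well→M1 (2); capacity 3 + 2 = 5.
This cut is saturated, so no flow can exceed 5.

5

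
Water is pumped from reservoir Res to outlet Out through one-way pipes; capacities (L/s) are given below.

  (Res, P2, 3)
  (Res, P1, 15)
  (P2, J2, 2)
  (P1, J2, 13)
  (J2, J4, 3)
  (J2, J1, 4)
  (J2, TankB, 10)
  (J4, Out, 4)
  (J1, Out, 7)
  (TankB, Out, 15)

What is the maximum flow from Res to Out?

Augment Res→P2→J2→J4→Out: bottleneck 2, flow now 2.
Augment Res→P1→J2→J4→Out: bottleneck 1, flow now 3.
Augment Res→P1→J2→J1→Out: bottleneck 4, flow now 7.
Augment Res→P1→J2→TankB→Out: bottleneck 8, flow now 15.
No augmenting path remains; maximum flow = 15.
In the residual graph, reachable from Res: {Res, P2, P1}.
Min-cut edges: P2→J2 (2), P1→J2 (13); capacity 2 + 13 = 15.
This cut is saturated, so no flow can exceed 15.

15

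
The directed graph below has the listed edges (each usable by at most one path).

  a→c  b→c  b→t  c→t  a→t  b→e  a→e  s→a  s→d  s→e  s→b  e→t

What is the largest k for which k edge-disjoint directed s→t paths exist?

Assign every edge capacity 1; by Menger, the answer equals the max flow.
Path s→a→t (+1); total 1.
Path s→b→t (+1); total 2.
Path s→e→t (+1); total 3.
No residual s→t path; max flow = 3.
Certifying cut of size 3: {s→a, s→b, s→e}.

3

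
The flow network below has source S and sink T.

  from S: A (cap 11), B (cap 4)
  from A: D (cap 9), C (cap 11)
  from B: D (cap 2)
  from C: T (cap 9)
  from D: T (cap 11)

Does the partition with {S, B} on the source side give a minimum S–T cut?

Given cut capacity: 11 + 2 = 13.
Augment S→A→C→T: bottleneck 9, flow now 9.
Augment S→A→D→T: bottleneck 2, flow now 11.
Augment S→B→D→T: bottleneck 2, flow now 13.
No augmenting path remains; maximum flow = 13.
Cut capacity 13 equals the max flow, so it is a minimum cut.

Yes — it is a minimum cut (capacity 13).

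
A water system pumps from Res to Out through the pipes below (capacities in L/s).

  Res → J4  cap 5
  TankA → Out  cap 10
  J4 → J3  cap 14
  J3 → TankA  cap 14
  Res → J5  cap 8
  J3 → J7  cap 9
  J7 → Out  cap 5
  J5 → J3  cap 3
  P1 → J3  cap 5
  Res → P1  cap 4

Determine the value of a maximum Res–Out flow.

Augment Res→J4→J3→TankA→Out: bottleneck 5, flow now 5.
Augment Res→P1→J3→TankA→Out: bottleneck 4, flow now 9.
Augment Res→J5→J3→TankA→Out: bottleneck 1, flow now 10.
Augment Res→J5→J3→J7→Out: bottleneck 2, flow now 12.
No augmenting path remains; maximum flow = 12.
In the residual graph, reachable from Res: {Res, J5}.
Min-cut edges: Res→J4 (5), Res→P1 (4), J5→J3 (3); capacity 5 + 4 + 3 = 12.
This cut is saturated, so no flow can exceed 12.

12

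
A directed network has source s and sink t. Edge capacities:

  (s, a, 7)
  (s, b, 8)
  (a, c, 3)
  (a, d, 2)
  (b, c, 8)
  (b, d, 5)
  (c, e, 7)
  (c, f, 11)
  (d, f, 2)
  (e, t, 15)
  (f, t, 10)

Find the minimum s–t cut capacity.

Augment s→a→c→e→t: bottleneck 3, flow now 3.
Augment s→a→d→f→t: bottleneck 2, flow now 5.
Augment s→b→c→e→t: bottleneck 4, flow now 9.
Augment s→b→c→f→t: bottleneck 4, flow now 13.
No augmenting path remains; maximum flow = 13.
By max-flow min-cut, the minimum cut capacity equals the max flow.
In the residual graph, reachable from s: {s, a}.
Min-cut edges: s→b (8), a→c (3), a→d (2); capacity 8 + 3 + 2 = 13.

13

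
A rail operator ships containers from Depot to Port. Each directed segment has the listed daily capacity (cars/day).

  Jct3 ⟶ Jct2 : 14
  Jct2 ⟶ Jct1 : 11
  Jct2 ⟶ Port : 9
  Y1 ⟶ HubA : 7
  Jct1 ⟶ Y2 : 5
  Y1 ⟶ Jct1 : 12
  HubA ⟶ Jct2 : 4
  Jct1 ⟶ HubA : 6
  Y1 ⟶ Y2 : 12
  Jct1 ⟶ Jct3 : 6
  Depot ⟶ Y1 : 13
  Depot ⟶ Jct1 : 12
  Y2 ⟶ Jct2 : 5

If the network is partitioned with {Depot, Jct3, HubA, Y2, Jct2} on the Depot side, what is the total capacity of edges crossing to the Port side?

Edges leaving {Depot, Jct3, HubA, Y2, Jct2}: Depot→Y1 (13), Depot→Jct1 (12), Jct2→Jct1 (11), Jct2→Port (9).
Cut capacity = 13 + 12 + 11 + 9 = 45.

45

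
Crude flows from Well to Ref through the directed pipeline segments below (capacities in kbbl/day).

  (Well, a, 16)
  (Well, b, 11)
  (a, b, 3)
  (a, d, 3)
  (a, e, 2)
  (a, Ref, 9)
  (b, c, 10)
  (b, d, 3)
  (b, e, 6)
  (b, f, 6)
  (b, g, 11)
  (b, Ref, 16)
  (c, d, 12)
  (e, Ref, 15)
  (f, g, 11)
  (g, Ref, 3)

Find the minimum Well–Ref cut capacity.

Augment Well→a→Ref: bottleneck 9, flow now 9.
Augment Well→b→Ref: bottleneck 11, flow now 20.
Augment Well→a→b→Ref: bottleneck 3, flow now 23.
Augment Well→a→e→Ref: bottleneck 2, flow now 25.
No augmenting path remains; maximum flow = 25.
By max-flow min-cut, the minimum cut capacity equals the max flow.
In the residual graph, reachable from Well: {Well, a, d}.
Min-cut edges: Well→b (11), a→b (3), a→e (2), a→Ref (9); capacity 11 + 3 + 2 + 9 = 25.

25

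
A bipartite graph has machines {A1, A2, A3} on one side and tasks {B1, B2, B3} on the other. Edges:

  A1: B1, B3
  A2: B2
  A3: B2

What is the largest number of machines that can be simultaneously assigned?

2

Unit-capacity flow: source→left, listed edges, right→sink; max matching = max flow.
Augmenting path A1→B1 (+1); matched 1.
Augmenting path A2→B2 (+1); matched 2.
No augmenting path remains; maximum matching = 2.
König certificate: {A1, B2} is a vertex cover of size 2 (every listed pair touches it), so no matching can be larger.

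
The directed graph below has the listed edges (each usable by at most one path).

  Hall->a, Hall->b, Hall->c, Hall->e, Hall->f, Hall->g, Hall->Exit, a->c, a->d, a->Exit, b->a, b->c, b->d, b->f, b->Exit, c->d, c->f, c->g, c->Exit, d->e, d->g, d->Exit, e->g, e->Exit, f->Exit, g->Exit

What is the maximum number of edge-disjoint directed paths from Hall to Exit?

Assign every edge capacity 1; by Menger, the answer equals the max flow.
Path Hall→Exit (+1); total 1.
Path Hall→a→Exit (+1); total 2.
Path Hall→b→Exit (+1); total 3.
Path Hall→c→Exit (+1); total 4.
Path Hall→e→Exit (+1); total 5.
Path Hall→f→Exit (+1); total 6.
Path Hall→g→Exit (+1); total 7.
No residual Hall→Exit path; max flow = 7.
Certifying cut of size 7: {Hall→Exit, Hall→a, Hall→b, Hall→c, Hall→e, Hall→f, Hall→g}.

7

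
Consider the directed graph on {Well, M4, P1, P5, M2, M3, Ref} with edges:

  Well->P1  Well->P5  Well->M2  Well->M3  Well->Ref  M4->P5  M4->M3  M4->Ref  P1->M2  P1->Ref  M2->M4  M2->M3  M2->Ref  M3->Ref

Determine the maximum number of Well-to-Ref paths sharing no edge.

Assign every edge capacity 1; by Menger, the answer equals the max flow.
Path Well→Ref (+1); total 1.
Path Well→P1→Ref (+1); total 2.
Path Well→M2→Ref (+1); total 3.
Path Well→M3→Ref (+1); total 4.
No residual Well→Ref path; max flow = 4.
Certifying cut of size 4: {Well→M2, Well→M3, Well→P1, Well→Ref}.

4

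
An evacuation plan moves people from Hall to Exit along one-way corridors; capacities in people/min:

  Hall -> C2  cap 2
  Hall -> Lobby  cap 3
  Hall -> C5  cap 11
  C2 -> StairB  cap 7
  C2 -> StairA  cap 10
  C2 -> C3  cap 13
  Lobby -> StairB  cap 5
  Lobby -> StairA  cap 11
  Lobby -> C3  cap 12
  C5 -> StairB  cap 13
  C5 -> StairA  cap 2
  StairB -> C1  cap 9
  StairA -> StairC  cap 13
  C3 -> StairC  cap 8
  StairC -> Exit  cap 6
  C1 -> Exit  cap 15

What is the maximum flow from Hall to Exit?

15

Augment Hall→C2→StairB→C1→Exit: bottleneck 2, flow now 2.
Augment Hall→Lobby→StairB→C1→Exit: bottleneck 3, flow now 5.
Augment Hall→C5→StairB→C1→Exit: bottleneck 4, flow now 9.
Augment Hall→C5→StairA→StairC→Exit: bottleneck 2, flow now 11.
Augment Hall→C5→StairB→C2→StairA→StairC→Exit: bottleneck 2, flow now 13. (uses reverse residual edge)
Augment Hall→C5→StairB→Lobby→StairA→StairC→Exit: bottleneck 2, flow now 15. (uses reverse residual edge)
No augmenting path remains; maximum flow = 15.
In the residual graph, reachable from Hall: {Hall, C2, Lobby, C5, StairB, StairA, C3, StairC}.
Min-cut edges: StairB→C1 (9), StairC→Exit (6); capacity 9 + 6 = 15.
This cut is saturated, so no flow can exceed 15.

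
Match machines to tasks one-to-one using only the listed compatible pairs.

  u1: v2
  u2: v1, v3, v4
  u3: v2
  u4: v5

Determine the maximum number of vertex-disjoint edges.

3

Unit-capacity flow: source→left, listed edges, right→sink; max matching = max flow.
Augmenting path u1→v2 (+1); matched 1.
Augmenting path u2→v1 (+1); matched 2.
Augmenting path u4→v5 (+1); matched 3.
No augmenting path remains; maximum matching = 3.
König certificate: {u2, u4, v2} is a vertex cover of size 3 (every listed pair touches it), so no matching can be larger.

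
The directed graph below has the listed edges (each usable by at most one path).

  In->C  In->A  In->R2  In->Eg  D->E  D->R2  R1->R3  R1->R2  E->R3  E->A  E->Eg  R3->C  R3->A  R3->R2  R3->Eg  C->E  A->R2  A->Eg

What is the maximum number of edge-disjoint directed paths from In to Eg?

Assign every edge capacity 1; by Menger, the answer equals the max flow.
Path In→Eg (+1); total 1.
Path In→A→Eg (+1); total 2.
Path In→C→E→Eg (+1); total 3.
No residual In→Eg path; max flow = 3.
Certifying cut of size 3: {In→A, In→C, In→Eg}.

3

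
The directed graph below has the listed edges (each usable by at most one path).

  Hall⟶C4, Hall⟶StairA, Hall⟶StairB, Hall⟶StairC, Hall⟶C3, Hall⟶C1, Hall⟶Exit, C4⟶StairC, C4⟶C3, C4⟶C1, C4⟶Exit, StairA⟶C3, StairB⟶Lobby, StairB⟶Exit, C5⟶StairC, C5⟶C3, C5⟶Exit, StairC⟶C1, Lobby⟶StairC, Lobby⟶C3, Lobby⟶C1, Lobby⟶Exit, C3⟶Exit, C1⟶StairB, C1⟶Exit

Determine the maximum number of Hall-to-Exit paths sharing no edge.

6

Assign every edge capacity 1; by Menger, the answer equals the max flow.
Path Hall→Exit (+1); total 1.
Path Hall→C4→Exit (+1); total 2.
Path Hall→StairB→Exit (+1); total 3.
Path Hall→C3→Exit (+1); total 4.
Path Hall→C1→Exit (+1); total 5.
Path Hall→StairC→C1→StairB→Lobby→Exit (+1); total 6.
No residual Hall→Exit path; max flow = 6.
Certifying cut of size 6: {C3→Exit, Hall→C1, Hall→C4, Hall→Exit, Hall→StairB, Hall→StairC}.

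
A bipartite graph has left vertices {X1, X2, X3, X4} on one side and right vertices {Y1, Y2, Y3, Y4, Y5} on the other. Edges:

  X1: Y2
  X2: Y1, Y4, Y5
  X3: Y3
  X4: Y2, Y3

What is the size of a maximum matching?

Unit-capacity flow: source→left, listed edges, right→sink; max matching = max flow.
Augmenting path X1→Y2 (+1); matched 1.
Augmenting path X2→Y1 (+1); matched 2.
Augmenting path X3→Y3 (+1); matched 3.
No augmenting path remains; maximum matching = 3.
König certificate: {X2, Y2, Y3} is a vertex cover of size 3 (every listed pair touches it), so no matching can be larger.

3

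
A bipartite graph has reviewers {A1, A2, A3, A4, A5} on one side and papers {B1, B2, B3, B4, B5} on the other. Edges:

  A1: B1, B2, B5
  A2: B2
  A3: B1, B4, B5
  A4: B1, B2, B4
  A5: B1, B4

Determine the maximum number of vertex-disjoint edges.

Unit-capacity flow: source→left, listed edges, right→sink; max matching = max flow.
Augmenting path A1→B1 (+1); matched 1.
Augmenting path A2→B2 (+1); matched 2.
Augmenting path A3→B4 (+1); matched 3.
Augmenting path A4→B1→A1→B5 (+1); matched 4.
No augmenting path remains; maximum matching = 4.
König certificate: {B1, B2, B4, B5} is a vertex cover of size 4 (every listed pair touches it), so no matching can be larger.

4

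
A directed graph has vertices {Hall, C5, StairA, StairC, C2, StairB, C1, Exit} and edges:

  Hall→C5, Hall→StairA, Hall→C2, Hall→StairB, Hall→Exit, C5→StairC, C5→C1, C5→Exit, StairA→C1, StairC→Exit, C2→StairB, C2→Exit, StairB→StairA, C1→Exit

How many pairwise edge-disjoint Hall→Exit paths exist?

4

Assign every edge capacity 1; by Menger, the answer equals the max flow.
Path Hall→Exit (+1); total 1.
Path Hall→C5→Exit (+1); total 2.
Path Hall→C2→Exit (+1); total 3.
Path Hall→StairA→C1→Exit (+1); total 4.
No residual Hall→Exit path; max flow = 4.
Certifying cut of size 4: {Hall→C2, Hall→C5, Hall→Exit, StairA→C1}.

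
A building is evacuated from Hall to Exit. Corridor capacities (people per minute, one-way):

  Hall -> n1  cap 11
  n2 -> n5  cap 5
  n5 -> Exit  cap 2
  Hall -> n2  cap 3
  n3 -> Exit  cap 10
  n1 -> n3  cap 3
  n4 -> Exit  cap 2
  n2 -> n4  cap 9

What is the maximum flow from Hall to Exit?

Augment Hall→n1→n3→Exit: bottleneck 3, flow now 3.
Augment Hall→n2→n4→Exit: bottleneck 2, flow now 5.
Augment Hall→n2→n5→Exit: bottleneck 1, flow now 6.
No augmenting path remains; maximum flow = 6.
In the residual graph, reachable from Hall: {Hall, n1}.
Min-cut edges: Hall→n2 (3), n1→n3 (3); capacity 3 + 3 = 6.
This cut is saturated, so no flow can exceed 6.

6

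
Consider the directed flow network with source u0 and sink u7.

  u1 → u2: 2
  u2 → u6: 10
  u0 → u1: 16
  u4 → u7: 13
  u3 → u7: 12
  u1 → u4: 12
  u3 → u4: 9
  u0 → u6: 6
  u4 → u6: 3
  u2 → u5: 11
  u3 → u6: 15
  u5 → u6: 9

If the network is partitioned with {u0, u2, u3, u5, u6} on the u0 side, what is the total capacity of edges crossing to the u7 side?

37

Edges leaving {u0, u2, u3, u5, u6}: u0→u1 (16), u3→u4 (9), u3→u7 (12).
Cut capacity = 16 + 9 + 12 = 37.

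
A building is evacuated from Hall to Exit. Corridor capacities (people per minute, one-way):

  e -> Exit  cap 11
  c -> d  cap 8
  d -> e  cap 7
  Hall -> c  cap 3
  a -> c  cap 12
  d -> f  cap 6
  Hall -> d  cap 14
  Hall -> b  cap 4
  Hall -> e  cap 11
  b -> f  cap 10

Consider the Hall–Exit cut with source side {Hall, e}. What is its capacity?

Edges leaving {Hall, e}: Hall→b (4), Hall→c (3), Hall→d (14), e→Exit (11).
Cut capacity = 4 + 3 + 14 + 11 = 32.

32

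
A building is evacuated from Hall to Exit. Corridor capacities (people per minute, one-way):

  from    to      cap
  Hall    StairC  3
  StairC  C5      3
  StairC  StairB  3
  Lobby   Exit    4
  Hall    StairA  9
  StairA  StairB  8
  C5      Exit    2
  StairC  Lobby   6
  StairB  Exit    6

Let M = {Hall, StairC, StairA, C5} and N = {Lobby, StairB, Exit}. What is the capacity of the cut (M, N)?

19

Edges leaving {Hall, StairC, StairA, C5}: StairC→Lobby (6), StairC→StairB (3), StairA→StairB (8), C5→Exit (2).
Cut capacity = 6 + 3 + 8 + 2 = 19.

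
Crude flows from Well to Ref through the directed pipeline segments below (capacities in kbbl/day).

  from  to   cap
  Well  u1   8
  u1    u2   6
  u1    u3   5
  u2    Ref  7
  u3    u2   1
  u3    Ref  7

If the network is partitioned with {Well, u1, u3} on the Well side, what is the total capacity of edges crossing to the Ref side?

14

Edges leaving {Well, u1, u3}: u1→u2 (6), u3→u2 (1), u3→Ref (7).
Cut capacity = 6 + 1 + 7 = 14.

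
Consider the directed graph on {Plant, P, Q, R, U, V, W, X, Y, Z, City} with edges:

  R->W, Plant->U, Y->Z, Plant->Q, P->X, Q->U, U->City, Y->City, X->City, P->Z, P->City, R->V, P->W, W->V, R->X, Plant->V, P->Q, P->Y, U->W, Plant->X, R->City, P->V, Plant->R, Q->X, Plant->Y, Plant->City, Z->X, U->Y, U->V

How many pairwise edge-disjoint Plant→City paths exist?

Assign every edge capacity 1; by Menger, the answer equals the max flow.
Path Plant→City (+1); total 1.
Path Plant→R→City (+1); total 2.
Path Plant→U→City (+1); total 3.
Path Plant→X→City (+1); total 4.
Path Plant→Y→City (+1); total 5.
No residual Plant→City path; max flow = 5.
Certifying cut of size 5: {Plant→City, Plant→R, U→City, X→City, Y→City}.

5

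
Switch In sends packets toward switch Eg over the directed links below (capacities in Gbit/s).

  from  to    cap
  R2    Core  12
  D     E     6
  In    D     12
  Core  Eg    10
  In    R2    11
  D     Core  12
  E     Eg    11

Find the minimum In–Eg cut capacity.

Augment In→D→Core→Eg: bottleneck 10, flow now 10.
Augment In→D→E→Eg: bottleneck 2, flow now 12.
Augment In→R2→Core→D→E→Eg: bottleneck 4, flow now 16. (uses reverse residual edge)
No augmenting path remains; maximum flow = 16.
By max-flow min-cut, the minimum cut capacity equals the max flow.
In the residual graph, reachable from In: {In, D, R2, Core}.
Min-cut edges: D→E (6), Core→Eg (10); capacity 6 + 10 = 16.

16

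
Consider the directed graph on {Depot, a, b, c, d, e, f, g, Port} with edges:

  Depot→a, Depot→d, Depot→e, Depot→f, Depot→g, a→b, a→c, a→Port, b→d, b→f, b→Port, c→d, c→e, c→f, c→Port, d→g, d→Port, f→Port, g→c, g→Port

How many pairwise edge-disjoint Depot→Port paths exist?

Assign every edge capacity 1; by Menger, the answer equals the max flow.
Path Depot→a→Port (+1); total 1.
Path Depot→d→Port (+1); total 2.
Path Depot→f→Port (+1); total 3.
Path Depot→g→Port (+1); total 4.
No residual Depot→Port path; max flow = 4.
Certifying cut of size 4: {Depot→a, Depot→d, Depot→f, Depot→g}.

4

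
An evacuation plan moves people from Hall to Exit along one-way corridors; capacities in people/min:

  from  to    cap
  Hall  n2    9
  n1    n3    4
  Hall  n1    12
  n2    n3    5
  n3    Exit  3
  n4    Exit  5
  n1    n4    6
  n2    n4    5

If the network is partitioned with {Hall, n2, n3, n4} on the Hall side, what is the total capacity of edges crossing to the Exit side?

20

Edges leaving {Hall, n2, n3, n4}: Hall→n1 (12), n3→Exit (3), n4→Exit (5).
Cut capacity = 12 + 3 + 5 = 20.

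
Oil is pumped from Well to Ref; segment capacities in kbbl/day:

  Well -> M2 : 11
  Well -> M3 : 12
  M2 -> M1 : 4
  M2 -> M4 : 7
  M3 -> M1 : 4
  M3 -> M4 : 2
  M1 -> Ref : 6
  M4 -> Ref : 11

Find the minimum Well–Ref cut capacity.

15

Augment Well→M2→M1→Ref: bottleneck 4, flow now 4.
Augment Well→M2→M4→Ref: bottleneck 7, flow now 11.
Augment Well→M3→M1→Ref: bottleneck 2, flow now 13.
Augment Well→M3→M4→Ref: bottleneck 2, flow now 15.
No augmenting path remains; maximum flow = 15.
By max-flow min-cut, the minimum cut capacity equals the max flow.
In the residual graph, reachable from Well: {Well, M2, M3, M1}.
Min-cut edges: M2→M4 (7), M3→M4 (2), M1→Ref (6); capacity 7 + 2 + 6 = 15.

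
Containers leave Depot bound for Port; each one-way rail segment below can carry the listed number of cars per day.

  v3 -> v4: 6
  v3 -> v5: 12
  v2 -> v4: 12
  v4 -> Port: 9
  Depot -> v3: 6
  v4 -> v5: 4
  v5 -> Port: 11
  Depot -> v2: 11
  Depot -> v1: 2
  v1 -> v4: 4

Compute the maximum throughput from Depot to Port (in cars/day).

Augment Depot→v1→v4→Port: bottleneck 2, flow now 2.
Augment Depot→v2→v4→Port: bottleneck 7, flow now 9.
Augment Depot→v3→v5→Port: bottleneck 6, flow now 15.
Augment Depot→v2→v4→v5→Port: bottleneck 4, flow now 19.
No augmenting path remains; maximum flow = 19.
In the residual graph, reachable from Depot: {Depot}.
Min-cut edges: Depot→v1 (2), Depot→v2 (11), Depot→v3 (6); capacity 2 + 11 + 6 = 19.
This cut is saturated, so no flow can exceed 19.

19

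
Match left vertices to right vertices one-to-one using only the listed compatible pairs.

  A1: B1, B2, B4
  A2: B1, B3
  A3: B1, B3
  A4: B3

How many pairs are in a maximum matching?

Unit-capacity flow: source→left, listed edges, right→sink; max matching = max flow.
Augmenting path A1→B1 (+1); matched 1.
Augmenting path A2→B3 (+1); matched 2.
Augmenting path A3→B1→A1→B2 (+1); matched 3.
No augmenting path remains; maximum matching = 3.
König certificate: {A1, B1, B3} is a vertex cover of size 3 (every listed pair touches it), so no matching can be larger.

3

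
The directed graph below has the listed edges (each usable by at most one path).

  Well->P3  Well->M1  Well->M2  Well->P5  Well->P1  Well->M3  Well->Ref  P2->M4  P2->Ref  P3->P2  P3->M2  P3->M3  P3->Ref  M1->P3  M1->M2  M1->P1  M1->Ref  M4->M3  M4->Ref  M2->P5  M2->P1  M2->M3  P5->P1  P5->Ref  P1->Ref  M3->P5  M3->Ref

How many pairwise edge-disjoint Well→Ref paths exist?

6

Assign every edge capacity 1; by Menger, the answer equals the max flow.
Path Well→Ref (+1); total 1.
Path Well→P3→Ref (+1); total 2.
Path Well→M1→Ref (+1); total 3.
Path Well→P5→Ref (+1); total 4.
Path Well→P1→Ref (+1); total 5.
Path Well→M3→Ref (+1); total 6.
No residual Well→Ref path; max flow = 6.
Certifying cut of size 6: {M3→Ref, P1→Ref, P5→Ref, Well→M1, Well→P3, Well→Ref}.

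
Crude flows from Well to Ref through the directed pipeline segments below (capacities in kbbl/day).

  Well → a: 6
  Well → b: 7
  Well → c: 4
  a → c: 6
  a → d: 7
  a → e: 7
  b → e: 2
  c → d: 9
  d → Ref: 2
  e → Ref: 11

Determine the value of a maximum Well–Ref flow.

10

Augment Well→a→d→Ref: bottleneck 2, flow now 2.
Augment Well→a→e→Ref: bottleneck 4, flow now 6.
Augment Well→b→e→Ref: bottleneck 2, flow now 8.
Augment Well→c→d→a→e→Ref: bottleneck 2, flow now 10. (uses reverse residual edge)
No augmenting path remains; maximum flow = 10.
In the residual graph, reachable from Well: {Well, b, c, d}.
Min-cut edges: Well→a (6), b→e (2), d→Ref (2); capacity 6 + 2 + 2 = 10.
This cut is saturated, so no flow can exceed 10.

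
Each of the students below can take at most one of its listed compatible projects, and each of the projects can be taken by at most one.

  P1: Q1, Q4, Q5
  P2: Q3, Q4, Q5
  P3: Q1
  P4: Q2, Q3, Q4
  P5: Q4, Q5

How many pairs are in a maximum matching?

5

Unit-capacity flow: source→left, listed edges, right→sink; max matching = max flow.
Augmenting path P1→Q1 (+1); matched 1.
Augmenting path P2→Q3 (+1); matched 2.
Augmenting path P4→Q2 (+1); matched 3.
Augmenting path P5→Q4 (+1); matched 4.
Augmenting path P3→Q1→P1→Q5 (+1); matched 5.
No augmenting path remains; maximum matching = 5.
König certificate: {P1, P2, P3, P4, P5} is a vertex cover of size 5 (every listed pair touches it), so no matching can be larger.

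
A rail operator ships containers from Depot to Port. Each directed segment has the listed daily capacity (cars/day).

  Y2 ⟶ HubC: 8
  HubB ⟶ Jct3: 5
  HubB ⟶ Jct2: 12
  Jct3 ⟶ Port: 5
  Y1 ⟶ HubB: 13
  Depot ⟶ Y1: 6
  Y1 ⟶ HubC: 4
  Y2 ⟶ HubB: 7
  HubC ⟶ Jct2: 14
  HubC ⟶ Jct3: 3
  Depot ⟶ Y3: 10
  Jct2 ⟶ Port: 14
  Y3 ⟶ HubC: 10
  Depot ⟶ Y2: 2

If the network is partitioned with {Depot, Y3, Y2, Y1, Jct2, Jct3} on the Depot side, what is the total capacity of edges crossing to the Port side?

61

Edges leaving {Depot, Y3, Y2, Y1, Jct2, Jct3}: Y3→HubC (10), Y2→HubC (8), Y2→HubB (7), Y1→HubC (4), Y1→HubB (13), Jct2→Port (14), Jct3→Port (5).
Cut capacity = 10 + 8 + 7 + 4 + 13 + 14 + 5 = 61.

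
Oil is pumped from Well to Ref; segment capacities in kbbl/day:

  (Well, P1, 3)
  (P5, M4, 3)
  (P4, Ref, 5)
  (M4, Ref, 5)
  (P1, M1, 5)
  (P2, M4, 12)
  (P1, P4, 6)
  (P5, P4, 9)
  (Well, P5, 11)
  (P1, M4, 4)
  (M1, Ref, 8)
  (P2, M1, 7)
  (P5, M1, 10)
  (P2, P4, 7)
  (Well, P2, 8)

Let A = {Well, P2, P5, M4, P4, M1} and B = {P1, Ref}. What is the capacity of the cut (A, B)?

Edges leaving {Well, P2, P5, M4, P4, M1}: Well→P1 (3), M4→Ref (5), P4→Ref (5), M1→Ref (8).
Cut capacity = 3 + 5 + 5 + 8 = 21.

21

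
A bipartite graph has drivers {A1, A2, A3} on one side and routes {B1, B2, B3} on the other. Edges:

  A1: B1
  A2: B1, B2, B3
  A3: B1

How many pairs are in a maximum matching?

2

Unit-capacity flow: source→left, listed edges, right→sink; max matching = max flow.
Augmenting path A1→B1 (+1); matched 1.
Augmenting path A2→B2 (+1); matched 2.
No augmenting path remains; maximum matching = 2.
König certificate: {A2, B1} is a vertex cover of size 2 (every listed pair touches it), so no matching can be larger.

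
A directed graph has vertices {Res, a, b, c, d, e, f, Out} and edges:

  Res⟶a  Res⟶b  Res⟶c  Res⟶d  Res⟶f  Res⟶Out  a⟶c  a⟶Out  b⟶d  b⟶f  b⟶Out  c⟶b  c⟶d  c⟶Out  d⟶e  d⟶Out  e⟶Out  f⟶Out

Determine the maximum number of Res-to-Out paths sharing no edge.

Assign every edge capacity 1; by Menger, the answer equals the max flow.
Path Res→Out (+1); total 1.
Path Res→a→Out (+1); total 2.
Path Res→b→Out (+1); total 3.
Path Res→c→Out (+1); total 4.
Path Res→d→Out (+1); total 5.
Path Res→f→Out (+1); total 6.
No residual Res→Out path; max flow = 6.
Certifying cut of size 6: {Res→Out, Res→a, Res→b, Res→c, Res→d, Res→f}.

6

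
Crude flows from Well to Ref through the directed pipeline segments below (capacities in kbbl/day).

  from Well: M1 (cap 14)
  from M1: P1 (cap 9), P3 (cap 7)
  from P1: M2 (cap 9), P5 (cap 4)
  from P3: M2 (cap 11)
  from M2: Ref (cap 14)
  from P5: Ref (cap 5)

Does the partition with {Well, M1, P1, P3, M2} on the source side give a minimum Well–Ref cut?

No — its capacity is 18, but the minimum cut has capacity 14.

Given cut capacity: 4 + 14 = 18.
Augment Well→M1→P1→M2→Ref: bottleneck 9, flow now 9.
Augment Well→M1→P3→M2→Ref: bottleneck 5, flow now 14.
No augmenting path remains; maximum flow = 14.
In the residual graph, reachable from Well: {Well}.
Min-cut edges: Well→M1 (14); capacity 14 = 14.
Cut capacity 18 exceeds the max flow 14, so it is not minimum.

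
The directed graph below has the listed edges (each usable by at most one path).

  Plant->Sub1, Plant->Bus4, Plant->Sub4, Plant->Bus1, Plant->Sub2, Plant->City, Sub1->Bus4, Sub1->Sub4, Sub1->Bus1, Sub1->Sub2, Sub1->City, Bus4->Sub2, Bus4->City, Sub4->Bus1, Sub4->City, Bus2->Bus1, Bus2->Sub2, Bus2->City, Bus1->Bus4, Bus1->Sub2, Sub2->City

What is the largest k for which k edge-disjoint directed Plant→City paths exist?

5

Assign every edge capacity 1; by Menger, the answer equals the max flow.
Path Plant→City (+1); total 1.
Path Plant→Sub1→City (+1); total 2.
Path Plant→Bus4→City (+1); total 3.
Path Plant→Sub4→City (+1); total 4.
Path Plant→Sub2→City (+1); total 5.
No residual Plant→City path; max flow = 5.
Certifying cut of size 5: {Bus4→City, Plant→City, Plant→Sub1, Plant→Sub4, Sub2→City}.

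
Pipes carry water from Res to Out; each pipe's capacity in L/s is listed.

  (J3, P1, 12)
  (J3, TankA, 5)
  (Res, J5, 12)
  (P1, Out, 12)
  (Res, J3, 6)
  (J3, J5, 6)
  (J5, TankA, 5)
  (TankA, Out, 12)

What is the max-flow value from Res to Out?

11

Augment Res→J3→TankA→Out: bottleneck 5, flow now 5.
Augment Res→J3→P1→Out: bottleneck 1, flow now 6.
Augment Res→J5→TankA→Out: bottleneck 5, flow now 11.
No augmenting path remains; maximum flow = 11.
In the residual graph, reachable from Res: {Res, J5}.
Min-cut edges: Res→J3 (6), J5→TankA (5); capacity 6 + 5 = 11.
This cut is saturated, so no flow can exceed 11.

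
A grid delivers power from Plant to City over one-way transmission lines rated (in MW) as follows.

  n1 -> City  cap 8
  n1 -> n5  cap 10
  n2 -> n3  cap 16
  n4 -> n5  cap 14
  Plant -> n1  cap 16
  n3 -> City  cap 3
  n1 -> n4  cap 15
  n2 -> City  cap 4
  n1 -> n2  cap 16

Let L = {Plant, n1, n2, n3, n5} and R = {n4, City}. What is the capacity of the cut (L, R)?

Edges leaving {Plant, n1, n2, n3, n5}: n1→n4 (15), n1→City (8), n2→City (4), n3→City (3).
Cut capacity = 15 + 8 + 4 + 3 = 30.

30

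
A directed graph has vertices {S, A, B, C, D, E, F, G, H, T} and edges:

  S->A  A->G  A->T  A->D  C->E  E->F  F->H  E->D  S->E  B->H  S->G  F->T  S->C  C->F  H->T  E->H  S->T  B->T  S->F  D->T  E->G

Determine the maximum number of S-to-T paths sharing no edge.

5

Assign every edge capacity 1; by Menger, the answer equals the max flow.
Path S→T (+1); total 1.
Path S→A→T (+1); total 2.
Path S→F→T (+1); total 3.
Path S→E→D→T (+1); total 4.
Path S→C→E→H→T (+1); total 5.
No residual S→T path; max flow = 5.
Certifying cut of size 5: {S→A, S→C, S→E, S→F, S→T}.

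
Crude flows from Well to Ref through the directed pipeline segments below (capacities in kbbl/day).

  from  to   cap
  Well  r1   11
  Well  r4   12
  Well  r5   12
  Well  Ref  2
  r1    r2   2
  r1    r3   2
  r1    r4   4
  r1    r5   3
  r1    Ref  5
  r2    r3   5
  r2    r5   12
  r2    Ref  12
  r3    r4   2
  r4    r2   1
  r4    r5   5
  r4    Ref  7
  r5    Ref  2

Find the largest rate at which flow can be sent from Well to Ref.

Augment Well→Ref: bottleneck 2, flow now 2.
Augment Well→r1→Ref: bottleneck 5, flow now 7.
Augment Well→r4→Ref: bottleneck 7, flow now 14.
Augment Well→r5→Ref: bottleneck 2, flow now 16.
Augment Well→r1→r2→Ref: bottleneck 2, flow now 18.
Augment Well→r4→r2→Ref: bottleneck 1, flow now 19.
No augmenting path remains; maximum flow = 19.
In the residual graph, reachable from Well: {Well, r1, r3, r4, r5}.
Min-cut edges: Well→Ref (2), r1→r2 (2), r1→Ref (5), r4→r2 (1), r4→Ref (7), r5→Ref (2); capacity 2 + 2 + 5 + 1 + 7 + 2 = 19.
This cut is saturated, so no flow can exceed 19.

19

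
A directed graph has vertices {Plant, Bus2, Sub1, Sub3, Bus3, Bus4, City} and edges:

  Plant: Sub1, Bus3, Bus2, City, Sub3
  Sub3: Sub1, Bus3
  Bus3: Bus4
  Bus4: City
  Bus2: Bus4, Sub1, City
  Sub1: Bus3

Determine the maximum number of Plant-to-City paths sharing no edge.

3

Assign every edge capacity 1; by Menger, the answer equals the max flow.
Path Plant→City (+1); total 1.
Path Plant→Bus2→City (+1); total 2.
Path Plant→Bus3→Bus4→City (+1); total 3.
No residual Plant→City path; max flow = 3.
Certifying cut of size 3: {Bus3→Bus4, Plant→Bus2, Plant→City}.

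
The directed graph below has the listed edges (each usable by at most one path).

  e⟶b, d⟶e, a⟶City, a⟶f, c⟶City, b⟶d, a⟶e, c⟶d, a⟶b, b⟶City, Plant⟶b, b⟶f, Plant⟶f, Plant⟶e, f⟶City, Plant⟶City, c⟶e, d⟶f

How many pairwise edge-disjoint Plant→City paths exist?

3

Assign every edge capacity 1; by Menger, the answer equals the max flow.
Path Plant→City (+1); total 1.
Path Plant→b→City (+1); total 2.
Path Plant→f→City (+1); total 3.
No residual Plant→City path; max flow = 3.
Certifying cut of size 3: {Plant→City, b→City, f→City}.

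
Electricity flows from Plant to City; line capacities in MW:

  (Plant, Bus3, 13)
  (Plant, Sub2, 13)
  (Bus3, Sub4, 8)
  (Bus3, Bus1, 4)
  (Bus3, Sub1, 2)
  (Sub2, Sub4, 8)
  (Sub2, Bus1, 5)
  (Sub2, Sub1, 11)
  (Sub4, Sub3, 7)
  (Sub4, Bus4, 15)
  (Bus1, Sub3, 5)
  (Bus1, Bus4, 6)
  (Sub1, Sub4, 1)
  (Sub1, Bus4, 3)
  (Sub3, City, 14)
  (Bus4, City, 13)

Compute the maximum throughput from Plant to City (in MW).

25

Augment Plant→Bus3→Sub4→Sub3→City: bottleneck 7, flow now 7.
Augment Plant→Bus3→Sub4→Bus4→City: bottleneck 1, flow now 8.
Augment Plant→Bus3→Bus1→Sub3→City: bottleneck 4, flow now 12.
Augment Plant→Bus3→Sub1→Bus4→City: bottleneck 1, flow now 13.
Augment Plant→Sub2→Sub4→Bus4→City: bottleneck 8, flow now 21.
Augment Plant→Sub2→Bus1→Sub3→City: bottleneck 1, flow now 22.
Augment Plant→Sub2→Bus1→Bus4→City: bottleneck 3, flow now 25.
No augmenting path remains; maximum flow = 25.
In the residual graph, reachable from Plant: {Plant, Bus3, Sub2, Sub4, Bus1, Sub1, Bus4}.
Min-cut edges: Sub4→Sub3 (7), Bus1→Sub3 (5), Bus4→City (13); capacity 7 + 5 + 13 = 25.
This cut is saturated, so no flow can exceed 25.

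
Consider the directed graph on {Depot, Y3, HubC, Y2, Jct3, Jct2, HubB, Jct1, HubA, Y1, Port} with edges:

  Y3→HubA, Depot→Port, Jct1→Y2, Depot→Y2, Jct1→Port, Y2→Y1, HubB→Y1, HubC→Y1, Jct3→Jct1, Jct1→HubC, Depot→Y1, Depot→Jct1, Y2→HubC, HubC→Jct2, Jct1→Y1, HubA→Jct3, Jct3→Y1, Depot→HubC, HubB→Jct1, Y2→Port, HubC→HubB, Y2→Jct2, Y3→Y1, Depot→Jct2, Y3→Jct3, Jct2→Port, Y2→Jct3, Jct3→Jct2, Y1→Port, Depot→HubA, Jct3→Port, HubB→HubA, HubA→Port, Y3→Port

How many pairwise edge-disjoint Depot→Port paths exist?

Assign every edge capacity 1; by Menger, the answer equals the max flow.
Path Depot→Port (+1); total 1.
Path Depot→Y2→Port (+1); total 2.
Path Depot→Jct2→Port (+1); total 3.
Path Depot→Jct1→Port (+1); total 4.
Path Depot→HubA→Port (+1); total 5.
Path Depot→Y1→Port (+1); total 6.
Path Depot→HubC→HubB→HubA→Jct3→Port (+1); total 7.
No residual Depot→Port path; max flow = 7.
Certifying cut of size 7: {Depot→HubA, Depot→HubC, Depot→Jct1, Depot→Jct2, Depot→Port, Depot→Y1, Depot→Y2}.

7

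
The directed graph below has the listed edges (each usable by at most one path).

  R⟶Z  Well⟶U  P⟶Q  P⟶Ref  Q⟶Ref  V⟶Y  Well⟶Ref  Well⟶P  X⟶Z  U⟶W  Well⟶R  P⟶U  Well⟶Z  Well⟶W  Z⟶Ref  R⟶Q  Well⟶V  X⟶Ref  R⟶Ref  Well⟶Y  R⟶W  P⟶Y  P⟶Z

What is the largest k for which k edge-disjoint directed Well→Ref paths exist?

Assign every edge capacity 1; by Menger, the answer equals the max flow.
Path Well→Ref (+1); total 1.
Path Well→P→Ref (+1); total 2.
Path Well→R→Ref (+1); total 3.
Path Well→Z→Ref (+1); total 4.
No residual Well→Ref path; max flow = 4.
Certifying cut of size 4: {Well→P, Well→R, Well→Ref, Well→Z}.

4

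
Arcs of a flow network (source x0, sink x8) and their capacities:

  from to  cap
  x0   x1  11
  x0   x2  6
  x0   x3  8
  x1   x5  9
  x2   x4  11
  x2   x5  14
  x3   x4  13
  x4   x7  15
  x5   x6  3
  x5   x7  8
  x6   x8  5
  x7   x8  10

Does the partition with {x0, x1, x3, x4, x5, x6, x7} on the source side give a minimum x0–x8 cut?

No — its capacity is 21, but the minimum cut has capacity 13.

Given cut capacity: 6 + 5 + 10 = 21.
Augment x0→x1→x5→x6→x8: bottleneck 3, flow now 3.
Augment x0→x1→x5→x7→x8: bottleneck 6, flow now 9.
Augment x0→x2→x4→x7→x8: bottleneck 4, flow now 13.
No augmenting path remains; maximum flow = 13.
In the residual graph, reachable from x0: {x0, x1, x2, x3, x4, x5, x7}.
Min-cut edges: x5→x6 (3), x7→x8 (10); capacity 3 + 10 = 13.
Cut capacity 21 exceeds the max flow 13, so it is not minimum.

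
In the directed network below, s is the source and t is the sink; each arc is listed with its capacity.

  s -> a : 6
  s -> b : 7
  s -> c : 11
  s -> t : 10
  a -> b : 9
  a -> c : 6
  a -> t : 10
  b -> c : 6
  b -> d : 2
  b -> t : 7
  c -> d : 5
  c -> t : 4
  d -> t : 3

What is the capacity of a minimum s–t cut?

30

Augment s→t: bottleneck 10, flow now 10.
Augment s→a→t: bottleneck 6, flow now 16.
Augment s→b→t: bottleneck 7, flow now 23.
Augment s→c→t: bottleneck 4, flow now 27.
Augment s→c→d→t: bottleneck 3, flow now 30.
No augmenting path remains; maximum flow = 30.
By max-flow min-cut, the minimum cut capacity equals the max flow.
In the residual graph, reachable from s: {s, c, d}.
Min-cut edges: s→a (6), s→b (7), s→t (10), c→t (4), d→t (3); capacity 6 + 7 + 10 + 4 + 3 = 30.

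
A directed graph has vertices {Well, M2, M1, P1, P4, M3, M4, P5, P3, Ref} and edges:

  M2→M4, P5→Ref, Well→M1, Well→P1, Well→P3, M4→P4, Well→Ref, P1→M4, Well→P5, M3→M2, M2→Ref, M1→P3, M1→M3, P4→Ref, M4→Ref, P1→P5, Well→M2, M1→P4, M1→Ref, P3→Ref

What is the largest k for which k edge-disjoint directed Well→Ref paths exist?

Assign every edge capacity 1; by Menger, the answer equals the max flow.
Path Well→Ref (+1); total 1.
Path Well→M2→Ref (+1); total 2.
Path Well→M1→Ref (+1); total 3.
Path Well→P5→Ref (+1); total 4.
Path Well→P3→Ref (+1); total 5.
Path Well→P1→M4→Ref (+1); total 6.
No residual Well→Ref path; max flow = 6.
Certifying cut of size 6: {Well→M1, Well→M2, Well→P1, Well→P3, Well→P5, Well→Ref}.

6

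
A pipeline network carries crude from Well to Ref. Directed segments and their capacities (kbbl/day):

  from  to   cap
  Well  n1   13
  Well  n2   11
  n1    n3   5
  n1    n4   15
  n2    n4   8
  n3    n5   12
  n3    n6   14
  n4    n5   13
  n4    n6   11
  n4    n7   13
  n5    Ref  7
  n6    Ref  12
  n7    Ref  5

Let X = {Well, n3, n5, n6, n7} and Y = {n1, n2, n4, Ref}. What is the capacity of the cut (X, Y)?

Edges leaving {Well, n3, n5, n6, n7}: Well→n1 (13), Well→n2 (11), n5→Ref (7), n6→Ref (12), n7→Ref (5).
Cut capacity = 13 + 11 + 7 + 12 + 5 = 48.

48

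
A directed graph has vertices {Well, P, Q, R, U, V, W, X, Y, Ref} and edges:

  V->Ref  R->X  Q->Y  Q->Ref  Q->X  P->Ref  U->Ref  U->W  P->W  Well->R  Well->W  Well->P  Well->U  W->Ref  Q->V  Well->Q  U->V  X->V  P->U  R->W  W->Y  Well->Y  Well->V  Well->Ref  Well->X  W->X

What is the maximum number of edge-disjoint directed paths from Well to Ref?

6

Assign every edge capacity 1; by Menger, the answer equals the max flow.
Path Well→Ref (+1); total 1.
Path Well→P→Ref (+1); total 2.
Path Well→Q→Ref (+1); total 3.
Path Well→U→Ref (+1); total 4.
Path Well→V→Ref (+1); total 5.
Path Well→W→Ref (+1); total 6.
No residual Well→Ref path; max flow = 6.
Certifying cut of size 6: {V→Ref, W→Ref, Well→P, Well→Q, Well→Ref, Well→U}.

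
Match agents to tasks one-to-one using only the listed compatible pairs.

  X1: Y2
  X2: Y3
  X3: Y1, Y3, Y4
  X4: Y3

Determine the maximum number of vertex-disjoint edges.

3

Unit-capacity flow: source→left, listed edges, right→sink; max matching = max flow.
Augmenting path X1→Y2 (+1); matched 1.
Augmenting path X2→Y3 (+1); matched 2.
Augmenting path X3→Y1 (+1); matched 3.
No augmenting path remains; maximum matching = 3.
König certificate: {X1, X3, Y3} is a vertex cover of size 3 (every listed pair touches it), so no matching can be larger.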